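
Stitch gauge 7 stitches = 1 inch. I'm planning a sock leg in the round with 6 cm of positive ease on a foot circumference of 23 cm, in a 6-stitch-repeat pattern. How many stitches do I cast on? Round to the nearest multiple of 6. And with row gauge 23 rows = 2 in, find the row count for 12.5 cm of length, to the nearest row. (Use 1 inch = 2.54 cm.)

Finished = 23 + 6 = 29 cm.
29 cm × 1/2.54 = 11.42 inches.
7/1 = 7 sts per in; 11.42 × 7 = 79.92 sts.
Nearest multiple of 6 → 78.
12.5 cm = 4.92 inches; × 11.5 = 56.59 → 57 rows.

Cast on 78 stitches; work 57 rows.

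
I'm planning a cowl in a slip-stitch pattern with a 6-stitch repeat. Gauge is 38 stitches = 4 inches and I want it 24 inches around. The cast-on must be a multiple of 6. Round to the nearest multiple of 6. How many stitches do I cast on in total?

38 / 4 = 9.5 sts per inch.
24 × 9.5 = 228.00 sts.
Nearest multiple of 6: 228.

Cast on 228 stitches.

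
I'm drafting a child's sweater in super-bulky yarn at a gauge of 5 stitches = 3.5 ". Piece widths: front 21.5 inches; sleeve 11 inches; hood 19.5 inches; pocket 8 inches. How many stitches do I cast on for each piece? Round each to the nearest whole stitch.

Rate = 5/3.5 = 1.429 sts per in.
front: 21.5 × 1.429 = 30.71 → 31.
sleeve: 11 × 1.429 = 15.71 → 16.
hood: 19.5 × 1.429 = 27.86 → 28.
pocket: 8 × 1.429 = 11.43 → 11.

front 31; sleeve 16; hood 28; pocket 11.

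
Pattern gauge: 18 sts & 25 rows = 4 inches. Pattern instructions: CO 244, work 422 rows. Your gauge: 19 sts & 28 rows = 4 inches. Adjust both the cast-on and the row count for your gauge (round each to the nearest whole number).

Cast on 258 stitches; work 473 rows.

Stitches: 244 × 19/18 = 257.56 → 258.
Rows: 422 × 28/25 = 472.64 → 473.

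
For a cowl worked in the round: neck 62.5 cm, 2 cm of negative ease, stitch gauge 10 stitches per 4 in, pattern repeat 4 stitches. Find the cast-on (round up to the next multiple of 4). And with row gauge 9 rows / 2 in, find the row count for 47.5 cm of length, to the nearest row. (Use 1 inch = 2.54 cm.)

Cast on 60 stitches; work 84 rows.

Finished = 62.5 − 2 = 60.5 cm.
60.5 cm × 1/2.54 = 23.82 inches.
10/4 = 2.5 sts per in; 23.82 × 2.5 = 59.55 sts.
Next multiple of 4 → 60.
47.5 cm = 18.70 inches; × 4.5 = 84.15 → 84 rows.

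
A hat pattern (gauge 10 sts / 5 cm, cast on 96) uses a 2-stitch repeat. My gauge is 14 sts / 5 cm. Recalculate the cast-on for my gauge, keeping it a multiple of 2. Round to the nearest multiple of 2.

CO 134 sts.

96 × 14 / 10 = 134.40.
Nearest multiple of 2: 134.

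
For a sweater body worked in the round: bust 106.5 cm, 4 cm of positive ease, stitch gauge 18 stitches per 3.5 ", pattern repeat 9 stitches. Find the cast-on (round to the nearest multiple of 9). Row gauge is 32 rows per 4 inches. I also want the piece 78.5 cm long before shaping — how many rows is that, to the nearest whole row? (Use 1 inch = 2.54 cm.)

Finished = 106.5 + 4 = 110.5 cm.
110.5 cm × 1/2.54 = 43.50 inches.
18/3.5 = 5.143 sts per in; 43.50 × 5.143 = 223.73 sts.
Nearest multiple of 9 → 225.
78.5 cm = 30.91 inches; × 8 = 247.24 → 247 rows.

Cast on 225 stitches; work 247 rows.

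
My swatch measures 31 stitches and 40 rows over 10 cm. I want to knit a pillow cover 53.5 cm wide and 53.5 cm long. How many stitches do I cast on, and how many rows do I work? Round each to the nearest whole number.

Cast on 166 stitches and work 214 rows.

Stitch gauge = 31/10 = 3.1 sts/cm; 53.5 × 3.1 = 165.85 → 166 sts.
Row gauge = 40/10 = 4 rows/cm; 53.5 × 4 = 214.00 → 214 rows.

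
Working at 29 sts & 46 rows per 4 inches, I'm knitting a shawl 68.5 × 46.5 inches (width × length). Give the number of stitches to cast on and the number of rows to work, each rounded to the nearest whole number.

Cast on 497 stitches and work 535 rows.

Stitch gauge = 29/4 = 7.25 sts/in; 68.5 × 7.25 = 496.62 → 497 sts.
Row gauge = 46/4 = 11.5 rows/in; 46.5 × 11.5 = 534.75 → 535 rows.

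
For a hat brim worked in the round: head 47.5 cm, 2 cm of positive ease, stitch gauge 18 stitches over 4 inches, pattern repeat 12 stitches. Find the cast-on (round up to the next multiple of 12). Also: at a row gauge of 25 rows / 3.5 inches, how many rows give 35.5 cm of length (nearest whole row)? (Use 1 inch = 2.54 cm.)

Finished = 47.5 + 2 = 49.5 cm.
49.5 cm × 1/2.54 = 19.49 inches.
18/4 = 4.5 sts per in; 19.49 × 4.5 = 87.70 sts.
Next multiple of 12 → 96.
35.5 cm = 13.98 inches; × 7.143 = 99.83 → 100 rows.

Cast on 96 stitches; work 100 rows.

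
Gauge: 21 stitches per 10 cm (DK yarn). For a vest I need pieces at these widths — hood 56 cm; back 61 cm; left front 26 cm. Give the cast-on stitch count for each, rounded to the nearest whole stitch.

hood 118; back 128; left front 55.

Rate = 21/10 = 2.1 sts per cm.
hood: 56 × 2.1 = 117.60 → 118.
back: 61 × 2.1 = 128.10 → 128.
left front: 26 × 2.1 = 54.60 → 55.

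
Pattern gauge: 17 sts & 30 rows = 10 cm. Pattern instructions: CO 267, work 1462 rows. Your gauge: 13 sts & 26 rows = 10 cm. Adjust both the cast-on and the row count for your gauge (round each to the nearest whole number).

Stitches: 267 × 13/17 = 204.18 → 204.
Rows: 1462 × 26/30 = 1267.07 → 1267.

Cast on 204 stitches; work 1267 rows.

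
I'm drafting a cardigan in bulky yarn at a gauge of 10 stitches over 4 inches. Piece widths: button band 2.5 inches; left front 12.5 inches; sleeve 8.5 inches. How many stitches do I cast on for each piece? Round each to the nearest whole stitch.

Rate = 10/4 = 2.5 sts per in.
button band: 2.5 × 2.5 = 6.25 → 6.
left front: 12.5 × 2.5 = 31.25 → 31.
sleeve: 8.5 × 2.5 = 21.25 → 21.

button band 6; left front 31; sleeve 21.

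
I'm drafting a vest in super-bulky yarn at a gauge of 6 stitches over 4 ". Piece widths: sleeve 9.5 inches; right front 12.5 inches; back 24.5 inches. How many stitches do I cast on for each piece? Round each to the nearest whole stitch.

Rate = 6/4 = 1.5 sts per in.
sleeve: 9.5 × 1.5 = 14.25 → 14.
right front: 12.5 × 1.5 = 18.75 → 19.
back: 24.5 × 1.5 = 36.75 → 37.

sleeve 14; right front 19; back 37.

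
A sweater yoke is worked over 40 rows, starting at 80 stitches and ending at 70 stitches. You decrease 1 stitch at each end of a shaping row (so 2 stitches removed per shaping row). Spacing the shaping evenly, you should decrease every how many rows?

Stitches to remove: |70 − 80| = 10.
Shaping rows needed: 10 / 2 = 5.
40 rows / 5 = every 8 rows.

Decrease every 8th row.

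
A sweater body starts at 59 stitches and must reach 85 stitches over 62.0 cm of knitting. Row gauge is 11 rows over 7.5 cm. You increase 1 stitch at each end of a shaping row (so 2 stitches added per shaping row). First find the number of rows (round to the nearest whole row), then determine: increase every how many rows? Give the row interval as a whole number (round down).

Rows = 62.0 × 1.467 = 90.9 → 91 rows.
Stitches to add: 26 → 13 shaping rows (at 2 st each).
91 / 13 = 7.00 → every 7 rows.

Increase every 7th row.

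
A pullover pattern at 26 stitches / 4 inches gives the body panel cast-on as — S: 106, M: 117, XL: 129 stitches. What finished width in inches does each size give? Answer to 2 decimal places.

S 16.31 inches; M 18.00 inches; XL 19.85 inches.

26/4 = 6.5 sts per in.
S: 106 / 6.5 = 16.308 → 16.31 in.
M: 117 / 6.5 = 18.000 → 18.00 in.
XL: 129 / 6.5 = 19.846 → 19.85 in.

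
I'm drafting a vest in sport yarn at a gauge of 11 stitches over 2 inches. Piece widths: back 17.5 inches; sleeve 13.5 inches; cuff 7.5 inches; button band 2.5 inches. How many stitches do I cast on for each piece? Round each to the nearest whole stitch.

back 96; sleeve 74; cuff 41; button band 14.

Rate = 11/2 = 5.5 sts per in.
back: 17.5 × 5.5 = 96.25 → 96.
sleeve: 13.5 × 5.5 = 74.25 → 74.
cuff: 7.5 × 5.5 = 41.25 → 41.
button band: 2.5 × 5.5 = 13.75 → 14.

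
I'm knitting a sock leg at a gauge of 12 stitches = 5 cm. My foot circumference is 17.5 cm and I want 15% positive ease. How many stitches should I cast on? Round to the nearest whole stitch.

CO 48 sts.

Finished = 17.5 × 1.15 = 20.12 cm.
12 / 5 = 2.4 sts per cm.
20.12 × 2.4 = 48.30 sts.
→ 48 sts.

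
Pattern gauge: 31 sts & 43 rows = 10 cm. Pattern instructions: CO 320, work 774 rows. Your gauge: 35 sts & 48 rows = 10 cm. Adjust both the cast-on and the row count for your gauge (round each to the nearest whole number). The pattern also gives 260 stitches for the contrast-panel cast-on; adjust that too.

Cast on 361 stitches; work 864 rows; contrast-panel cast-on 294 stitches.

Stitches: 320 × 35/31 = 361.29 → 361.
Rows: 774 × 48/43 = 864.00 → 864.
contrast-panel cast-on: 260 × 35/31 = 293.55 → 294.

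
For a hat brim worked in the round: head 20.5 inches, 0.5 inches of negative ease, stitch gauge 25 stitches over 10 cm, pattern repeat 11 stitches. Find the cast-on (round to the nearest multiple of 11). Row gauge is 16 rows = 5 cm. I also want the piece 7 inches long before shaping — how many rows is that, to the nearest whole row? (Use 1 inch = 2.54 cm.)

Cast on 132 stitches; work 57 rows.

Finished = 20.5 − 0.5 = 20 inches.
20 inches × 2.54 = 50.80 cm.
25/10 = 2.5 sts per cm; 50.80 × 2.5 = 127.00 sts.
Nearest multiple of 11 → 132.
7 inches = 17.78 cm; × 3.2 = 56.90 → 57 rows.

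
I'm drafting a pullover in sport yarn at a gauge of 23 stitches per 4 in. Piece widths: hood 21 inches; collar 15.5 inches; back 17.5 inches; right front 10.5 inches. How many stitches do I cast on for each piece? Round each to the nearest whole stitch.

hood 121; collar 89; back 101; right front 60.

Rate = 23/4 = 5.75 sts per in.
hood: 21 × 5.75 = 120.75 → 121.
collar: 15.5 × 5.75 = 89.12 → 89.
back: 17.5 × 5.75 = 100.62 → 101.
right front: 10.5 × 5.75 = 60.38 → 60.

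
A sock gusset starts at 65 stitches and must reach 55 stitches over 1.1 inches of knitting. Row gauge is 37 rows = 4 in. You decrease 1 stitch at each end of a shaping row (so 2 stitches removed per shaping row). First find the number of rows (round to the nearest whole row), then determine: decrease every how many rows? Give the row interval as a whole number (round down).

Decrease every 2nd row.

Rows = 1.1 × 9.25 = 10.2 → 10 rows.
Stitches to remove: 10 → 5 shaping rows (at 2 st each).
10 / 5 = 2.00 → every 2 rows.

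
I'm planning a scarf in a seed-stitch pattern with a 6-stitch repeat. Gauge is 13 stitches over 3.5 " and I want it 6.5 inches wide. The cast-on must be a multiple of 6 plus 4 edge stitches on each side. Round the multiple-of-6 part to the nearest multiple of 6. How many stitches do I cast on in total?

13 / 3.5 = 3.714 sts per inch.
6.5 × 3.714 = 24.14 sts.
Less 8 edge sts → 16.14 for the repeat.
Nearest multiple of 6: 18.
Add back 8 edge sts → 26.

26 stitches.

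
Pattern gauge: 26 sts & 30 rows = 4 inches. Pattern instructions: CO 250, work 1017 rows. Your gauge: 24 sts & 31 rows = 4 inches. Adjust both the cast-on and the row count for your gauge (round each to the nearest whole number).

Stitches: 250 × 24/26 = 230.77 → 231.
Rows: 1017 × 31/30 = 1050.90 → 1051.

Cast on 231 stitches; work 1051 rows.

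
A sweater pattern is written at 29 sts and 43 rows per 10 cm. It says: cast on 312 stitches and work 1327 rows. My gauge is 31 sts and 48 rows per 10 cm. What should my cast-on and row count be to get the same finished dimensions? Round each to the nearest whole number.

Cast on 334 stitches; work 1481 rows.

Stitches: 312 × 31/29 = 333.52 → 334.
Rows: 1327 × 48/43 = 1481.30 → 1481.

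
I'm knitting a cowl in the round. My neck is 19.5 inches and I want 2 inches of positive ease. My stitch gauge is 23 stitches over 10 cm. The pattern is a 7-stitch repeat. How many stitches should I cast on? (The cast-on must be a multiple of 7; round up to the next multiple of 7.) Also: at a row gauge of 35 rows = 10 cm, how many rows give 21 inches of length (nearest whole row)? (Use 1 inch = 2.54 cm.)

Cast on 126 stitches; work 187 rows.

Finished = 19.5 + 2 = 21.5 inches.
21.5 inches × 2.54 = 54.61 cm.
23/10 = 2.3 sts per cm; 54.61 × 2.3 = 125.60 sts.
Next multiple of 7 → 126.
21 inches = 53.34 cm; × 3.5 = 186.69 → 187 rows.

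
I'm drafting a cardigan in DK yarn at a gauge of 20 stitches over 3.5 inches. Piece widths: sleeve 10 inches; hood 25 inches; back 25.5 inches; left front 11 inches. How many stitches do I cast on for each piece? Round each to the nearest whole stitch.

sleeve 57; hood 143; back 146; left front 63.

Rate = 20/3.5 = 5.714 sts per in.
sleeve: 10 × 5.714 = 57.14 → 57.
hood: 25 × 5.714 = 142.86 → 143.
back: 25.5 × 5.714 = 145.71 → 146.
left front: 11 × 5.714 = 62.86 → 63.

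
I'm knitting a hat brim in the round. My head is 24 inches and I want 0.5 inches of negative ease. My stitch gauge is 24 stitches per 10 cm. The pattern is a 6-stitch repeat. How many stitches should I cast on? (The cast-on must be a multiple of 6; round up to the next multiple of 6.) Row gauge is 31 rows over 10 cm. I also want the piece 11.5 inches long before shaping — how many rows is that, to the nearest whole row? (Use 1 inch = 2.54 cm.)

Cast on 144 stitches; work 91 rows.

Finished = 24 − 0.5 = 23.5 inches.
23.5 inches × 2.54 = 59.69 cm.
24/10 = 2.4 sts per cm; 59.69 × 2.4 = 143.26 sts.
Next multiple of 6 → 144.
11.5 inches = 29.21 cm; × 3.1 = 90.55 → 91 rows.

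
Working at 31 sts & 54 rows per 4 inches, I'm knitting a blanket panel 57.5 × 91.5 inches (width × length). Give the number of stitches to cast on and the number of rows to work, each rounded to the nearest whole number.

Cast on 446 stitches and work 1235 rows.

Stitch gauge = 31/4 = 7.75 sts/in; 57.5 × 7.75 = 445.62 → 446 sts.
Row gauge = 54/4 = 13.5 rows/in; 91.5 × 13.5 = 1235.25 → 1235 rows.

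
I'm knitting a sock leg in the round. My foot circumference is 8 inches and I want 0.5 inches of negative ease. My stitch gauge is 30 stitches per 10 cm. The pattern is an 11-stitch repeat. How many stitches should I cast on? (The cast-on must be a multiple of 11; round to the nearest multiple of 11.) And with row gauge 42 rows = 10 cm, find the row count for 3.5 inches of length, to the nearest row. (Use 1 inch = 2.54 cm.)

Finished = 8 − 0.5 = 7.5 inches.
7.5 inches × 2.54 = 19.05 cm.
30/10 = 3 sts per cm; 19.05 × 3 = 57.15 sts.
Nearest multiple of 11 → 55.
3.5 inches = 8.89 cm; × 4.2 = 37.34 → 37 rows.

Cast on 55 stitches; work 37 rows.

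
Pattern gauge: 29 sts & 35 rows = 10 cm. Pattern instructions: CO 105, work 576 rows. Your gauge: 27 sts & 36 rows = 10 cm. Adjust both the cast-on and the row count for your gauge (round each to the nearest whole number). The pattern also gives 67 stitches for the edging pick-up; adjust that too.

Cast on 98 stitches; work 592 rows; edging pick-up 62 stitches.

Stitches: 105 × 27/29 = 97.76 → 98.
Rows: 576 × 36/35 = 592.46 → 592.
edging pick-up: 67 × 27/29 = 62.38 → 62.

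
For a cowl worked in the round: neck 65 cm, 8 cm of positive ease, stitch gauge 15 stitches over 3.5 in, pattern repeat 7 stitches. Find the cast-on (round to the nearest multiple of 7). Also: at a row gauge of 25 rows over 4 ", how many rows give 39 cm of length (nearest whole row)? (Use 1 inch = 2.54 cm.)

Cast on 126 stitches; work 96 rows.

Finished = 65 + 8 = 73 cm.
73 cm × 1/2.54 = 28.74 inches.
15/3.5 = 4.286 sts per in; 28.74 × 4.286 = 123.17 sts.
Nearest multiple of 7 → 126.
39 cm = 15.35 inches; × 6.25 = 95.96 → 96 rows.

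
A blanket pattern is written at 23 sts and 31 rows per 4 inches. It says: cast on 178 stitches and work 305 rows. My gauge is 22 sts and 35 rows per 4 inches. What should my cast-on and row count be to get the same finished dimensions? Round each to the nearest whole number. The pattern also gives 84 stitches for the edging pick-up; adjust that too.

Cast on 170 stitches; work 344 rows; edging pick-up 80 stitches.

Stitches: 178 × 22/23 = 170.26 → 170.
Rows: 305 × 35/31 = 344.35 → 344.
edging pick-up: 84 × 22/23 = 80.35 → 80.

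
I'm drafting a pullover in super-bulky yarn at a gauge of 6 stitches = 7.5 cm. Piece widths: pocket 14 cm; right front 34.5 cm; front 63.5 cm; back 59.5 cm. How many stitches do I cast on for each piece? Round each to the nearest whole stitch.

pocket 11; right front 28; front 51; back 48.

Rate = 6/7.5 = 0.8 sts per cm.
pocket: 14 × 0.8 = 11.20 → 11.
right front: 34.5 × 0.8 = 27.60 → 28.
front: 63.5 × 0.8 = 50.80 → 51.
back: 59.5 × 0.8 = 47.60 → 48.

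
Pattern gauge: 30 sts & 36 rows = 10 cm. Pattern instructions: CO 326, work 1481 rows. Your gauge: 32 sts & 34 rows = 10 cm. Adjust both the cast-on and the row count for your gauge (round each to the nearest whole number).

Stitches: 326 × 32/30 = 347.73 → 348.
Rows: 1481 × 34/36 = 1398.72 → 1399.

Cast on 348 stitches; work 1399 rows.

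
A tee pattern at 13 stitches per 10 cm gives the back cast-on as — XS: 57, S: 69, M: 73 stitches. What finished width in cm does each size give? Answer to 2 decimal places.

13/10 = 1.3 sts per cm.
XS: 57 / 1.3 = 43.846 → 43.85 cm.
S: 69 / 1.3 = 53.077 → 53.08 cm.
M: 73 / 1.3 = 56.154 → 56.15 cm.

XS 43.85 cm; S 53.08 cm; M 56.15 cm.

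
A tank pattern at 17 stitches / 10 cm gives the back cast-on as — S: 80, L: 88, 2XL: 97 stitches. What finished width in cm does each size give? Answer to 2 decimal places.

S 47.06 cm; L 51.76 cm; 2XL 57.06 cm.

17/10 = 1.7 sts per cm.
S: 80 / 1.7 = 47.059 → 47.06 cm.
L: 88 / 1.7 = 51.765 → 51.76 cm.
2XL: 97 / 1.7 = 57.059 → 57.06 cm.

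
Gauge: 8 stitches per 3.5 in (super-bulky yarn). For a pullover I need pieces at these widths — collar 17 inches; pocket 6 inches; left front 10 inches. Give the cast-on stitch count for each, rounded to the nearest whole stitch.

collar 39; pocket 14; left front 23.

Rate = 8/3.5 = 2.286 sts per in.
collar: 17 × 2.286 = 38.86 → 39.
pocket: 6 × 2.286 = 13.71 → 14.
left front: 10 × 2.286 = 22.86 → 23.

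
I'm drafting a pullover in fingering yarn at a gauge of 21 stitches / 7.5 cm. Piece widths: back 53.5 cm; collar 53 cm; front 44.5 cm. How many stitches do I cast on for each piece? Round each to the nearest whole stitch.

back 150; collar 148; front 125.

Rate = 21/7.5 = 2.8 sts per cm.
back: 53.5 × 2.8 = 149.80 → 150.
collar: 53 × 2.8 = 148.40 → 148.
front: 44.5 × 2.8 = 124.60 → 125.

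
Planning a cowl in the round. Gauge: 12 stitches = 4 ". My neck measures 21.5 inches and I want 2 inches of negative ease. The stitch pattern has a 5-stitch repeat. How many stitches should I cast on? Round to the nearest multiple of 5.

CO 60 sts.

Finished = 21.5 − 2 = 19.5 inches.
12 / 4 = 3 sts/in.
19.5 × 3 = 58.50 sts.
Nearest multiple of 5: 60.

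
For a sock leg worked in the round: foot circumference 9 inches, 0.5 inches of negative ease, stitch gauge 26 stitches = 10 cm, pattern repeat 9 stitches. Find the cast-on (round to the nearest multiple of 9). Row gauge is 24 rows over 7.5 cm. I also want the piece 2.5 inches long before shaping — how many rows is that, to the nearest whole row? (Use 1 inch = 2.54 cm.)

Finished = 9 − 0.5 = 8.5 inches.
8.5 inches × 2.54 = 21.59 cm.
26/10 = 2.6 sts per cm; 21.59 × 2.6 = 56.13 sts.
Nearest multiple of 9 → 54.
2.5 inches = 6.35 cm; × 3.2 = 20.32 → 20 rows.

Cast on 54 stitches; work 20 rows.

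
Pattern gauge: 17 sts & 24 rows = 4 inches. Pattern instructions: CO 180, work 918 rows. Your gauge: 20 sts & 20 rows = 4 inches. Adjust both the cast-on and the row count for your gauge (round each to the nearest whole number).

Cast on 212 stitches; work 765 rows.

Stitches: 180 × 20/17 = 211.76 → 212.
Rows: 918 × 20/24 = 765.00 → 765.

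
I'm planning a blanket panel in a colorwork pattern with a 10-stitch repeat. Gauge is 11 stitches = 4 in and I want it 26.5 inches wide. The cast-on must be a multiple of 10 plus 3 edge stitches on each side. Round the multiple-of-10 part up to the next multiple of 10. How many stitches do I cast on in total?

Cast on 76 stitches.

11 / 4 = 2.75 sts per inch.
26.5 × 2.75 = 72.88 sts.
Less 6 edge sts → 66.88 for the repeat.
Next multiple of 10: 70.
Add back 6 edge sts → 76.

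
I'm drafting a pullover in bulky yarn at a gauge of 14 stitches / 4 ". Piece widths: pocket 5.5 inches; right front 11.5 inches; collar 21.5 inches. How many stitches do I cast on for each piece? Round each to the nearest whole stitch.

pocket 19; right front 40; collar 75.

Rate = 14/4 = 3.5 sts per in.
pocket: 5.5 × 3.5 = 19.25 → 19.
right front: 11.5 × 3.5 = 40.25 → 40.
collar: 21.5 × 3.5 = 75.25 → 75.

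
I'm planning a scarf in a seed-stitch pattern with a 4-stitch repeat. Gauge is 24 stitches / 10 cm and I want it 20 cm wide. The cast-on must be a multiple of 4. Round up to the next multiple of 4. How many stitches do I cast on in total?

CO 48 sts.

24 / 10 = 2.4 sts per cm.
20 × 2.4 = 48.00 sts.
Next multiple of 4: 48.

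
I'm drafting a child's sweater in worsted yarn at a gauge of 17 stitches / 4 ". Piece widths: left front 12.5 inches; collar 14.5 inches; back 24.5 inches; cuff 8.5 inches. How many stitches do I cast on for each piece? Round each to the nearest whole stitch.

left front 53; collar 62; back 104; cuff 36.

Rate = 17/4 = 4.25 sts per in.
left front: 12.5 × 4.25 = 53.12 → 53.
collar: 14.5 × 4.25 = 61.62 → 62.
back: 24.5 × 4.25 = 104.12 → 104.
cuff: 8.5 × 4.25 = 36.12 → 36.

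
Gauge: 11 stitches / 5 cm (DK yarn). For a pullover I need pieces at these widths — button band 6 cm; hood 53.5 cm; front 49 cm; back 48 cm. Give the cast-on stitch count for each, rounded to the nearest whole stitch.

button band 13; hood 118; front 108; back 106.

Rate = 11/5 = 2.2 sts per cm.
button band: 6 × 2.2 = 13.20 → 13.
hood: 53.5 × 2.2 = 117.70 → 118.
front: 49 × 2.2 = 107.80 → 108.
back: 48 × 2.2 = 105.60 → 106.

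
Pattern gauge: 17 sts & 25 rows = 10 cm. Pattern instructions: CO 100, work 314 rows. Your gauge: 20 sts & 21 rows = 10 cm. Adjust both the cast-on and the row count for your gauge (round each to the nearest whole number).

Stitches: 100 × 20/17 = 117.65 → 118.
Rows: 314 × 21/25 = 263.76 → 264.

Cast on 118 stitches; work 264 rows.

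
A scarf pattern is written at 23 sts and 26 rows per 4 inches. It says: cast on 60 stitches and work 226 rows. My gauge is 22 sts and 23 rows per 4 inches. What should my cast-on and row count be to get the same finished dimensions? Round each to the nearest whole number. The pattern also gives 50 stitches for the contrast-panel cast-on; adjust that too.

Stitches: 60 × 22/23 = 57.39 → 57.
Rows: 226 × 23/26 = 199.92 → 200.
contrast-panel cast-on: 50 × 22/23 = 47.83 → 48.

Cast on 57 stitches; work 200 rows; contrast-panel cast-on 48 stitches.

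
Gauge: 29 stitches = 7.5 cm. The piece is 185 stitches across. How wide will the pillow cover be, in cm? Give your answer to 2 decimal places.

47.84 cm.

29 stitches / 7.5 cm = 3.867 stitches per cm.
185 / 3.867 = 47.845 cm.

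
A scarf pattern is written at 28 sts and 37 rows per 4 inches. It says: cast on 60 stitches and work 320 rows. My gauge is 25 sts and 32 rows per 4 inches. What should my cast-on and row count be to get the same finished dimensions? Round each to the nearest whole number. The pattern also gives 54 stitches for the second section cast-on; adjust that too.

Cast on 54 stitches; work 277 rows; second section cast-on 48 stitches.

Stitches: 60 × 25/28 = 53.57 → 54.
Rows: 320 × 32/37 = 276.76 → 277.
second section cast-on: 54 × 25/28 = 48.21 → 48.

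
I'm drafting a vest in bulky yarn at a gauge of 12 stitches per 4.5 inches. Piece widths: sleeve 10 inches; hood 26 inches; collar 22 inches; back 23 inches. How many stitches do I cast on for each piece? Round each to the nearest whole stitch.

Rate = 12/4.5 = 2.667 sts per in.
sleeve: 10 × 2.667 = 26.67 → 27.
hood: 26 × 2.667 = 69.33 → 69.
collar: 22 × 2.667 = 58.67 → 59.
back: 23 × 2.667 = 61.33 → 61.

sleeve 27; hood 69; collar 59; back 61.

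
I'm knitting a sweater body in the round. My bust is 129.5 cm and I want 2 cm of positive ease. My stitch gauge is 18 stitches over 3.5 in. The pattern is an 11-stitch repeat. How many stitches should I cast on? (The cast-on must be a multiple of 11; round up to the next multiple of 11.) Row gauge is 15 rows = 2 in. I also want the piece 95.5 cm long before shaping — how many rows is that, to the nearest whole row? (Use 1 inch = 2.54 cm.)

Finished = 129.5 + 2 = 131.5 cm.
131.5 cm × 1/2.54 = 51.77 inches.
18/3.5 = 5.143 sts per in; 51.77 × 5.143 = 266.25 sts.
Next multiple of 11 → 275.
95.5 cm = 37.60 inches; × 7.5 = 281.99 → 282 rows.

Cast on 275 stitches; work 282 rows.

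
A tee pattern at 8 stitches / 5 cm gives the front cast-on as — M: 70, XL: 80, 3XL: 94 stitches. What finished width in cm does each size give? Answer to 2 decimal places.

8/5 = 1.6 sts per cm.
M: 70 / 1.6 = 43.750 → 43.75 cm.
XL: 80 / 1.6 = 50.000 → 50.00 cm.
3XL: 94 / 1.6 = 58.750 → 58.75 cm.

M 43.75 cm; XL 50.00 cm; 3XL 58.75 cm.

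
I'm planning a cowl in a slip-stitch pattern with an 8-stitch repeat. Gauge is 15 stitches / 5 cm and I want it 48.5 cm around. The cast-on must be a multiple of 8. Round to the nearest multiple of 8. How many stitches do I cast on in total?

144 stitches.

15 / 5 = 3 sts per cm.
48.5 × 3 = 145.50 sts.
Nearest multiple of 8: 144.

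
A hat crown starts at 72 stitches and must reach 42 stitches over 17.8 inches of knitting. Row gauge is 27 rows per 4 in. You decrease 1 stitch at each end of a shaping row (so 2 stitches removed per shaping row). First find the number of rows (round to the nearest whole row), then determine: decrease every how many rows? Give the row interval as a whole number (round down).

Decrease every 8th row.

Rows = 17.8 × 6.75 = 120.2 → 120 rows.
Stitches to remove: 30 → 15 shaping rows (at 2 st each).
120 / 15 = 8.00 → every 8 rows.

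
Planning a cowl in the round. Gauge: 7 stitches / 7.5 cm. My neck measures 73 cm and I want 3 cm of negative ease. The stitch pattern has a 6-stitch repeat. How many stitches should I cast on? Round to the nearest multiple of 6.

Cast on 66 stitches.

Finished = 73 − 3 = 70 cm.
7 / 7.5 = 0.933 sts/cm.
70 × 0.933 = 65.33 sts.
Nearest multiple of 6: 66.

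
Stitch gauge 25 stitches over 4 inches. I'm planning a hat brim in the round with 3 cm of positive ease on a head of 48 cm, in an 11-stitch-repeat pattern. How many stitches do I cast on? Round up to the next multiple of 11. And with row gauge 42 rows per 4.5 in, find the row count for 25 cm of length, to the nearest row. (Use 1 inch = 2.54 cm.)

Cast on 132 stitches; work 92 rows.

Finished = 48 + 3 = 51 cm.
51 cm × 1/2.54 = 20.08 inches.
25/4 = 6.25 sts per in; 20.08 × 6.25 = 125.49 sts.
Next multiple of 11 → 132.
25 cm = 9.84 inches; × 9.333 = 91.86 → 92 rows.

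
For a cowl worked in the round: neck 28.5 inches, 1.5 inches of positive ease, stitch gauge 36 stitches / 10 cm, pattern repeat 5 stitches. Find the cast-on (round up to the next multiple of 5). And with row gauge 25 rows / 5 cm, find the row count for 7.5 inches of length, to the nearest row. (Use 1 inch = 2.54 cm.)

Finished = 28.5 + 1.5 = 30 inches.
30 inches × 2.54 = 76.20 cm.
36/10 = 3.6 sts per cm; 76.20 × 3.6 = 274.32 sts.
Next multiple of 5 → 275.
7.5 inches = 19.05 cm; × 5 = 95.25 → 95 rows.

Cast on 275 stitches; work 95 rows.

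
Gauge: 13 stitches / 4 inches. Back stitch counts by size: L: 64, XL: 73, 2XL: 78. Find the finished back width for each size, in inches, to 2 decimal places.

L 19.69 inches; XL 22.46 inches; 2XL 24.00 inches.

13/4 = 3.25 sts per in.
L: 64 / 3.25 = 19.692 → 19.69 in.
XL: 73 / 3.25 = 22.462 → 22.46 in.
2XL: 78 / 3.25 = 24.000 → 24.00 in.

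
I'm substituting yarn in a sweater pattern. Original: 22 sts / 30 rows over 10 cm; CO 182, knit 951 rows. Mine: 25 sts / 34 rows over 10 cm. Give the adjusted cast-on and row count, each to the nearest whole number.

Cast on 207 stitches; work 1078 rows.

Stitches: 182 × 25/22 = 206.82 → 207.
Rows: 951 × 34/30 = 1077.80 → 1078.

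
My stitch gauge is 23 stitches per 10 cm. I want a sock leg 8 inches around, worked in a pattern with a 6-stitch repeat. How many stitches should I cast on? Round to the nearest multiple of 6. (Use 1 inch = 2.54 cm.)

8 in = 8 × 2.54 = 20.32 cm.
23 / 10 = 2.3 sts/cm.
20.32 × 2.3 = 46.74 sts.
→ 48.

48 stitches.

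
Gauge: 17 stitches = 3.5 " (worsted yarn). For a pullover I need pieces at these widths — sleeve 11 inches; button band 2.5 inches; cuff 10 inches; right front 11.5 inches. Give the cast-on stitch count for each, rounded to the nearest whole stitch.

Rate = 17/3.5 = 4.857 sts per in.
sleeve: 11 × 4.857 = 53.43 → 53.
button band: 2.5 × 4.857 = 12.14 → 12.
cuff: 10 × 4.857 = 48.57 → 49.
right front: 11.5 × 4.857 = 55.86 → 56.

sleeve 53; button band 12; cuff 49; right front 56.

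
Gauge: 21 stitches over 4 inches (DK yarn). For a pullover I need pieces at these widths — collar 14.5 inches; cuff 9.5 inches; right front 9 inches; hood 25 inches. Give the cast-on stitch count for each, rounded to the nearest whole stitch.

collar 76; cuff 50; right front 47; hood 131.

Rate = 21/4 = 5.25 sts per in.
collar: 14.5 × 5.25 = 76.12 → 76.
cuff: 9.5 × 5.25 = 49.88 → 50.
right front: 9 × 5.25 = 47.25 → 47.
hood: 25 × 5.25 = 131.25 → 131.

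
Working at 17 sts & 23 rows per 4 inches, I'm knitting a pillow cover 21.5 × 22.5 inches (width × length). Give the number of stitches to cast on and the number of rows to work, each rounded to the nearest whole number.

Stitch gauge = 17/4 = 4.25 sts/in; 21.5 × 4.25 = 91.38 → 91 sts.
Row gauge = 23/4 = 5.75 rows/in; 22.5 × 5.75 = 129.38 → 129 rows.

Cast on 91 stitches and work 129 rows.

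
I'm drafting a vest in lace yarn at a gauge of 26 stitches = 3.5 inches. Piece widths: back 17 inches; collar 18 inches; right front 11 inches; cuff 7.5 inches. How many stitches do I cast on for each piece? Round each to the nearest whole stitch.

Rate = 26/3.5 = 7.429 sts per in.
back: 17 × 7.429 = 126.29 → 126.
collar: 18 × 7.429 = 133.71 → 134.
right front: 11 × 7.429 = 81.71 → 82.
cuff: 7.5 × 7.429 = 55.71 → 56.

back 126; collar 134; right front 82; cuff 56.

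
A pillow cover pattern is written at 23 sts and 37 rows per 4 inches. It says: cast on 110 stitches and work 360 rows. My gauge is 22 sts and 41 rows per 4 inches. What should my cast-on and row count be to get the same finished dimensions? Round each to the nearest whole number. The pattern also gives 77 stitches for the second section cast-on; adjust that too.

Cast on 105 stitches; work 399 rows; second section cast-on 74 stitches.

Stitches: 110 × 22/23 = 105.22 → 105.
Rows: 360 × 41/37 = 398.92 → 399.
second section cast-on: 77 × 22/23 = 73.65 → 74.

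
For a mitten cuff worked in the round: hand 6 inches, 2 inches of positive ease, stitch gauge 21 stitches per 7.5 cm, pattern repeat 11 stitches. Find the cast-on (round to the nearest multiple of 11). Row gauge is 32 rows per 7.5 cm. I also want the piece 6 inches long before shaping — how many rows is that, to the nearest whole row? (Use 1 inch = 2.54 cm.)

Finished = 6 + 2 = 8 inches.
8 inches × 2.54 = 20.32 cm.
21/7.5 = 2.8 sts per cm; 20.32 × 2.8 = 56.90 sts.
Nearest multiple of 11 → 55.
6 inches = 15.24 cm; × 4.267 = 65.02 → 65 rows.

Cast on 55 stitches; work 65 rows.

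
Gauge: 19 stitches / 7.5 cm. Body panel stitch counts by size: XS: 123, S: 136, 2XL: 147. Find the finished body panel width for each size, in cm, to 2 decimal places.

19/7.5 = 2.533 sts per cm.
XS: 123 / 2.533 = 48.553 → 48.55 cm.
S: 136 / 2.533 = 53.684 → 53.68 cm.
2XL: 147 / 2.533 = 58.026 → 58.03 cm.

XS 48.55 cm; S 53.68 cm; 2XL 58.03 cm.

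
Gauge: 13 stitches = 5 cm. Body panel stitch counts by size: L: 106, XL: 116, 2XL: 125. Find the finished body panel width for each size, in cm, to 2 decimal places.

13/5 = 2.6 sts per cm.
L: 106 / 2.6 = 40.769 → 40.77 cm.
XL: 116 / 2.6 = 44.615 → 44.62 cm.
2XL: 125 / 2.6 = 48.077 → 48.08 cm.

L 40.77 cm; XL 44.62 cm; 2XL 48.08 cm.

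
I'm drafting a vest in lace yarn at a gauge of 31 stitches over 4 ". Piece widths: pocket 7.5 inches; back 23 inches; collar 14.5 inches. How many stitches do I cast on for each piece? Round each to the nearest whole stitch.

pocket 58; back 178; collar 112.

Rate = 31/4 = 7.75 sts per in.
pocket: 7.5 × 7.75 = 58.12 → 58.
back: 23 × 7.75 = 178.25 → 178.
collar: 14.5 × 7.75 = 112.38 → 112.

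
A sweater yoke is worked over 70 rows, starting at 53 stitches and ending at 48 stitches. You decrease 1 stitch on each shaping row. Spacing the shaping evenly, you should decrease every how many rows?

Stitches to remove: |48 − 53| = 5.
Shaping rows needed: 5 / 1 = 5.
70 rows / 5 = every 14 rows.

Decrease every 14th row.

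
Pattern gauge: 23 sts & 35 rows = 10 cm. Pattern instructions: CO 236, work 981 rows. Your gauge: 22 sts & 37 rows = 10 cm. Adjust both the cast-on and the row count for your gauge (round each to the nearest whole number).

Cast on 226 stitches; work 1037 rows.

Stitches: 236 × 22/23 = 225.74 → 226.
Rows: 981 × 37/35 = 1037.06 → 1037.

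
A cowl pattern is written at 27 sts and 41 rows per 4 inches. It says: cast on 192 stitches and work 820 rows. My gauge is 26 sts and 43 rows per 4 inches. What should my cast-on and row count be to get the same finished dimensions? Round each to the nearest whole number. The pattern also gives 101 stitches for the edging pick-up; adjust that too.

Stitches: 192 × 26/27 = 184.89 → 185.
Rows: 820 × 43/41 = 860.00 → 860.
edging pick-up: 101 × 26/27 = 97.26 → 97.

Cast on 185 stitches; work 860 rows; edging pick-up 97 stitches.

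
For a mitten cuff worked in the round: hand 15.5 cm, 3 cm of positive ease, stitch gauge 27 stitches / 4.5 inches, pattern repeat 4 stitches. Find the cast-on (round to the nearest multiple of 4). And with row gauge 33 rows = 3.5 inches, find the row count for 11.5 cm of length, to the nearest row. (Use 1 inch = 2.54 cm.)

Cast on 44 stitches; work 43 rows.

Finished = 15.5 + 3 = 18.5 cm.
18.5 cm × 1/2.54 = 7.28 inches.
27/4.5 = 6 sts per in; 7.28 × 6 = 43.70 sts.
Nearest multiple of 4 → 44.
11.5 cm = 4.53 inches; × 9.429 = 42.69 → 43 rows.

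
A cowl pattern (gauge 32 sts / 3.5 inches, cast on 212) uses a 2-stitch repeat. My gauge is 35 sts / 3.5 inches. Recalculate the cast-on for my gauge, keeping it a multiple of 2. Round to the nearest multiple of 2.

CO 232 sts.

212 × 35 / 32 = 231.88.
Nearest multiple of 2: 232.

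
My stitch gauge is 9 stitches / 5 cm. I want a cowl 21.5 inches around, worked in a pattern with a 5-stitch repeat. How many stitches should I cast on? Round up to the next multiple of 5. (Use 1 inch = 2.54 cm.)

Cast on 100 stitches.

21.5 in = 21.5 × 2.54 = 54.61 cm.
9 / 5 = 1.8 sts/cm.
54.61 × 1.8 = 98.30 sts.
→ 100.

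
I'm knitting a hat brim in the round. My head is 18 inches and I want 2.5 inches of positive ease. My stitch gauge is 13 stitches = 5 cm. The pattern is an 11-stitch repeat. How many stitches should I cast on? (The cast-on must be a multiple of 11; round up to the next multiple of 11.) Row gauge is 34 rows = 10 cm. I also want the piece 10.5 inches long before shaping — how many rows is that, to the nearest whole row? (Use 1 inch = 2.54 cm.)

Finished = 18 + 2.5 = 20.5 inches.
20.5 inches × 2.54 = 52.07 cm.
13/5 = 2.6 sts per cm; 52.07 × 2.6 = 135.38 sts.
Next multiple of 11 → 143.
10.5 inches = 26.67 cm; × 3.4 = 90.68 → 91 rows.

Cast on 143 stitches; work 91 rows.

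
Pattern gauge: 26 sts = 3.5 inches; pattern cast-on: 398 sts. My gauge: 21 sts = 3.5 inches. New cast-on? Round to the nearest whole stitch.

Cast on 321 stitches.

Scale factor = 21 / 26 = 0.808.
398 × 21 / 26 = 321.46 sts.
→ 321 sts.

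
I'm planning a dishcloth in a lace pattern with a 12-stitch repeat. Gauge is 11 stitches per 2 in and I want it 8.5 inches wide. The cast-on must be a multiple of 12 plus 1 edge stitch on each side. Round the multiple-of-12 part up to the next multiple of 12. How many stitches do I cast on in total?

11 / 2 = 5.5 sts per inch.
8.5 × 5.5 = 46.75 sts.
Less 2 edge sts → 44.75 for the repeat.
Next multiple of 12: 48.
Add back 2 edge sts → 50.

CO 50 sts.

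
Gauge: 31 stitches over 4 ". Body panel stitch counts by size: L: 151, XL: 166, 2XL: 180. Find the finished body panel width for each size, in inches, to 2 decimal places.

L 19.48 inches; XL 21.42 inches; 2XL 23.23 inches.

31/4 = 7.75 sts per in.
L: 151 / 7.75 = 19.484 → 19.48 in.
XL: 166 / 7.75 = 21.419 → 21.42 in.
2XL: 180 / 7.75 = 23.226 → 23.23 in.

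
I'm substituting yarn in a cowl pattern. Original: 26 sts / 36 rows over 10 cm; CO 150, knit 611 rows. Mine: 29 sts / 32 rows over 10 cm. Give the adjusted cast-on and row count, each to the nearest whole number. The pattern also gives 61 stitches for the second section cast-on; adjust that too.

Stitches: 150 × 29/26 = 167.31 → 167.
Rows: 611 × 32/36 = 543.11 → 543.
second section cast-on: 61 × 29/26 = 68.04 → 68.

Cast on 167 stitches; work 543 rows; second section cast-on 68 stitches.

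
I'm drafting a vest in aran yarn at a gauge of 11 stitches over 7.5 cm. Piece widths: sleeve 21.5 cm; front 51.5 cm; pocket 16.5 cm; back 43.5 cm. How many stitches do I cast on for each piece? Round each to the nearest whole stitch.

Rate = 11/7.5 = 1.467 sts per cm.
sleeve: 21.5 × 1.467 = 31.53 → 32.
front: 51.5 × 1.467 = 75.53 → 76.
pocket: 16.5 × 1.467 = 24.20 → 24.
back: 43.5 × 1.467 = 63.80 → 64.

sleeve 32; front 76; pocket 24; back 64.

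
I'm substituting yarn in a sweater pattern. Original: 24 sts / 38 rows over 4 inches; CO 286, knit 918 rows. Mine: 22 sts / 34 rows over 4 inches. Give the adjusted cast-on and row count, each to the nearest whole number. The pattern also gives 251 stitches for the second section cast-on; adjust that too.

Stitches: 286 × 22/24 = 262.17 → 262.
Rows: 918 × 34/38 = 821.37 → 821.
second section cast-on: 251 × 22/24 = 230.08 → 230.

Cast on 262 stitches; work 821 rows; second section cast-on 230 stitches.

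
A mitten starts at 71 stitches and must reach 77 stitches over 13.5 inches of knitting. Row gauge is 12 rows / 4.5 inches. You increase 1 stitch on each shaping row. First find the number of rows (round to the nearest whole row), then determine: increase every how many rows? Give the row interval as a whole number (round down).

Increase every 6th row.

Rows = 13.5 × 2.667 = 36.0 → 36 rows.
Stitches to add: 6 → 6 shaping rows (at 1 st each).
36 / 6 = 6.00 → every 6 rows.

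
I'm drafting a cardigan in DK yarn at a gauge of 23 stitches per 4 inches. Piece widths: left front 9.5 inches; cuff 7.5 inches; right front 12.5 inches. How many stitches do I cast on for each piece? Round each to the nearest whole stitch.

Rate = 23/4 = 5.75 sts per in.
left front: 9.5 × 5.75 = 54.62 → 55.
cuff: 7.5 × 5.75 = 43.12 → 43.
right front: 12.5 × 5.75 = 71.88 → 72.

left front 55; cuff 43; right front 72.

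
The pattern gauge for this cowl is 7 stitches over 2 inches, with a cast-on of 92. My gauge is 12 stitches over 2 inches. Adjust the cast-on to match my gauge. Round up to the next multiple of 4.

Scale factor = 12 / 7 = 1.714.
92 × 12 / 7 = 157.71 sts.
→ 160 sts.

Cast on 160 stitches.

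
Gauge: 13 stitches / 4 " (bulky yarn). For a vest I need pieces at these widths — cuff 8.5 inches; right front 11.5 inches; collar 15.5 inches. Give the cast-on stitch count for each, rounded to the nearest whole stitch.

cuff 28; right front 37; collar 50.

Rate = 13/4 = 3.25 sts per in.
cuff: 8.5 × 3.25 = 27.62 → 28.
right front: 11.5 × 3.25 = 37.38 → 37.
collar: 15.5 × 3.25 = 50.38 → 50.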